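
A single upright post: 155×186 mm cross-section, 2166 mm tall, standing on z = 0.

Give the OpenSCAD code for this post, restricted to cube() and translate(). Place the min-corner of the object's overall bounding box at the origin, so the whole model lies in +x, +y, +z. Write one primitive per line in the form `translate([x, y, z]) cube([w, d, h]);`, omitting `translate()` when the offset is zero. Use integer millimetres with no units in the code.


cube([155, 186, 2166]);


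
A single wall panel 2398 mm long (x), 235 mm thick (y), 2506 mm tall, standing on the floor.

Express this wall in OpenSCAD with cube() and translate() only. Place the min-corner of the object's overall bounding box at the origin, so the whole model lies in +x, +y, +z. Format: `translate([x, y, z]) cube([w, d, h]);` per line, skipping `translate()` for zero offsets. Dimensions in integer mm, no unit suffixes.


cube([2398, 235, 2506]);


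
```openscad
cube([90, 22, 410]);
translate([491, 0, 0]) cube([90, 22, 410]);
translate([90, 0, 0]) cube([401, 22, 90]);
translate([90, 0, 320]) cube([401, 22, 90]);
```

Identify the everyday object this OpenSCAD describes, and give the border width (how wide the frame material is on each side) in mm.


A picture frame. The border width is 90 mm.

Four thin pieces enclosing a rectangular opening — a picture frame. The two full-height stiles are 410 mm tall; the top rail sits at z = 320 and is 90 mm tall, so the border above the opening is 410 − 320 = 90 mm, matching the stile x-width.


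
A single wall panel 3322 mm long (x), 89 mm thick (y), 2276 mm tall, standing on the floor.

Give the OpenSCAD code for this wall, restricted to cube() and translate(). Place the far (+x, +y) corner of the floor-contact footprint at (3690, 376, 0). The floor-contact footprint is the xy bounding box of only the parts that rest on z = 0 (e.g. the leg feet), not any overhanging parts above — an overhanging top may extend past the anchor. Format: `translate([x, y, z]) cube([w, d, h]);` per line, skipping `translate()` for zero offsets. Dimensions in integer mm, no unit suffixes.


translate([368, 287, 0]) cube([3322, 89, 2276]);


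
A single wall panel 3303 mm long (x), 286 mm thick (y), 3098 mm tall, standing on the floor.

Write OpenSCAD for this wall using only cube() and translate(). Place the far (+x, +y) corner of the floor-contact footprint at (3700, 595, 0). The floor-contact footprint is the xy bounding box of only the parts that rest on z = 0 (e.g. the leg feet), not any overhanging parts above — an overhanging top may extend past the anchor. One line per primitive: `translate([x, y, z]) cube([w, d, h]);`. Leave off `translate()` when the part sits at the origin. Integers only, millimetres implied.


translate([397, 309, 0]) cube([3303, 286, 3098]);


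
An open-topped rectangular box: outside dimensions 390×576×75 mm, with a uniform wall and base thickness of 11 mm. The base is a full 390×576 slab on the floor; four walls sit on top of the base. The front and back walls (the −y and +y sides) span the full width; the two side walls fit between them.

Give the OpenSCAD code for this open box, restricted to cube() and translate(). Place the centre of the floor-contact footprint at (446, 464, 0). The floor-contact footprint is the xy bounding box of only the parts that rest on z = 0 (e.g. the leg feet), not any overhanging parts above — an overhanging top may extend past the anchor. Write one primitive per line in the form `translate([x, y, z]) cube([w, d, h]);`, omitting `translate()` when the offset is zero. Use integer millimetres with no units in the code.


translate([251, 176, 0]) cube([390, 576, 11]);
translate([251, 176, 11]) cube([390, 11, 64]);
translate([251, 741, 11]) cube([390, 11, 64]);
translate([251, 187, 11]) cube([11, 554, 64]);
translate([630, 187, 11]) cube([11, 554, 64]);


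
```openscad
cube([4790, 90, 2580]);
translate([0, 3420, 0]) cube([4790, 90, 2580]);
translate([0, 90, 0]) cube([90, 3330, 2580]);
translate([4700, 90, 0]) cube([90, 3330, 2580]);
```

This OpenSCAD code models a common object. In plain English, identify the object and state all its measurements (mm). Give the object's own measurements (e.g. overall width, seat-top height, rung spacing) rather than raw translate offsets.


The wall frame of a small rectangular building: four walls, each 2580 mm tall and 90 mm thick, enclosing a footprint 4790 mm (x) by 3510 mm (y) outside-to-outside, with no floor or roof. The front and back walls (the −y and +y sides) span the full width; the two side walls fit between them.


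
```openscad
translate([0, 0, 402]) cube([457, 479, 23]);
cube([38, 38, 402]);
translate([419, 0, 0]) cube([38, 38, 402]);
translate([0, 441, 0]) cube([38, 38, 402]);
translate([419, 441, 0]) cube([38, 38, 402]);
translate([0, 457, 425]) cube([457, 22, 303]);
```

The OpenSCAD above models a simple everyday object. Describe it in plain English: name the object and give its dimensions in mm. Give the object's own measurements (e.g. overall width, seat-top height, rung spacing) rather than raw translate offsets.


A chair. The seat is a 457×479×23 mm slab with its top at z = 425 mm, on four 38×38 mm corner legs (flush with the seat edges, standing on z = 0). A flat backrest 22 mm thick, 303 mm tall, spans the full seat width and rises from the seat top along its +y edge, rear face flush with the rear of the seat.


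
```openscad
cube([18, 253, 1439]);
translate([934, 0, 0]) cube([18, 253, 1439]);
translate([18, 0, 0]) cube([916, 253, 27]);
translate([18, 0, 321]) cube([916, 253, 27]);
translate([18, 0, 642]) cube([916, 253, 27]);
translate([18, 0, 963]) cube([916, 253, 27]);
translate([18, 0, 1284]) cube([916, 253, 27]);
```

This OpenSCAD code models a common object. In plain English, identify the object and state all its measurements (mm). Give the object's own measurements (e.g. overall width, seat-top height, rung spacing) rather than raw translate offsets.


An open bookshelf. Two side panels, each 18 mm thick, 253 mm deep and 1439 mm tall, stand 952 mm apart (outside-to-outside). Between them sit 5 shelves, each 27 mm thick and 253 mm deep, spanning the full gap between the sides. The bottom shelf rests on the floor (its underside at z = 0) and the clear gap between one shelf's top and the next shelf's underside is 294 mm.


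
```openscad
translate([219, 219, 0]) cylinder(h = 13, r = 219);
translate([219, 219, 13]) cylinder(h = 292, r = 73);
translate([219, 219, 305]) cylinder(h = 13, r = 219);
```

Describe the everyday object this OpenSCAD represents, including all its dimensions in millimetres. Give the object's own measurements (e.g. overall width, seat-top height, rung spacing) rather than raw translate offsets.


A spool: two coaxial disc flanges of radius 219 mm and thickness 13 mm, joined by a core cylinder of radius 73 mm and height 292 mm. The lower flange rests on z = 0 and the three cylinders share a vertical axis.


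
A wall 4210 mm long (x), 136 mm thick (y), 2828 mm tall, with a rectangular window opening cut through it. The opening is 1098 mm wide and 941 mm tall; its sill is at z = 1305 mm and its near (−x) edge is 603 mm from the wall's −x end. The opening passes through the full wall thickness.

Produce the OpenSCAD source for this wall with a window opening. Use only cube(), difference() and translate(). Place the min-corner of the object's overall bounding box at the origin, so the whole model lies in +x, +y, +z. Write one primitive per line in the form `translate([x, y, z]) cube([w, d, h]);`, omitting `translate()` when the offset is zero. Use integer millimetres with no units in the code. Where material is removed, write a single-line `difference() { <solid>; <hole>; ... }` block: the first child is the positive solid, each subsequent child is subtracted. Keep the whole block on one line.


difference() { cube([4210, 136, 2828]); translate([603, 0, 1305]) cube([1098, 136, 941]); }


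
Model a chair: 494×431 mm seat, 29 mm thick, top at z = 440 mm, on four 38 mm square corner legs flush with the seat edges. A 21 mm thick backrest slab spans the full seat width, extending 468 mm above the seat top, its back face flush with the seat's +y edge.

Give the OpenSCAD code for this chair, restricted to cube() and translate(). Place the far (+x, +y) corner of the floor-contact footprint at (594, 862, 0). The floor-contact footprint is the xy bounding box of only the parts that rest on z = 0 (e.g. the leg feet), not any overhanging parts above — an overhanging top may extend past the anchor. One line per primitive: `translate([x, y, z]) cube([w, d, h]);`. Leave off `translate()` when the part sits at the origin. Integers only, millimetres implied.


translate([100, 431, 411]) cube([494, 431, 29]);
translate([100, 431, 0]) cube([38, 38, 411]);
translate([556, 431, 0]) cube([38, 38, 411]);
translate([100, 824, 0]) cube([38, 38, 411]);
translate([556, 824, 0]) cube([38, 38, 411]);
translate([100, 841, 440]) cube([494, 21, 468]);


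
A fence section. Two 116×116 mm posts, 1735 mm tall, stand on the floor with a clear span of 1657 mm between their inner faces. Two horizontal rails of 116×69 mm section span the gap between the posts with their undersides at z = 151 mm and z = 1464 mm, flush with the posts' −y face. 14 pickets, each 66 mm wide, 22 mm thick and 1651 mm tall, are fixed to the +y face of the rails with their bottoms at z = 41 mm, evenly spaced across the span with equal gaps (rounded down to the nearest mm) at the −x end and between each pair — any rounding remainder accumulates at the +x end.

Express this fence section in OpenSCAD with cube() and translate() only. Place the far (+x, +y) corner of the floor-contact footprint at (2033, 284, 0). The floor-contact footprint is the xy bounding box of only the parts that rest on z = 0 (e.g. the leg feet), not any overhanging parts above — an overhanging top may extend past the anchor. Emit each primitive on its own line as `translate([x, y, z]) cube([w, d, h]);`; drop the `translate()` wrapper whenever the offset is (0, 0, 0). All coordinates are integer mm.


translate([144, 168, 0]) cube([116, 116, 1735]);
translate([1917, 168, 0]) cube([116, 116, 1735]);
translate([260, 168, 151]) cube([1657, 116, 69]);
translate([260, 168, 1464]) cube([1657, 116, 69]);
translate([308, 284, 41]) cube([66, 22, 1651]);
translate([422, 284, 41]) cube([66, 22, 1651]);
translate([536, 284, 41]) cube([66, 22, 1651]);
translate([650, 284, 41]) cube([66, 22, 1651]);
translate([764, 284, 41]) cube([66, 22, 1651]);
translate([878, 284, 41]) cube([66, 22, 1651]);
translate([992, 284, 41]) cube([66, 22, 1651]);
translate([1106, 284, 41]) cube([66, 22, 1651]);
translate([1220, 284, 41]) cube([66, 22, 1651]);
translate([1334, 284, 41]) cube([66, 22, 1651]);
translate([1448, 284, 41]) cube([66, 22, 1651]);
translate([1562, 284, 41]) cube([66, 22, 1651]);
translate([1676, 284, 41]) cube([66, 22, 1651]);
translate([1790, 284, 41]) cube([66, 22, 1651]);


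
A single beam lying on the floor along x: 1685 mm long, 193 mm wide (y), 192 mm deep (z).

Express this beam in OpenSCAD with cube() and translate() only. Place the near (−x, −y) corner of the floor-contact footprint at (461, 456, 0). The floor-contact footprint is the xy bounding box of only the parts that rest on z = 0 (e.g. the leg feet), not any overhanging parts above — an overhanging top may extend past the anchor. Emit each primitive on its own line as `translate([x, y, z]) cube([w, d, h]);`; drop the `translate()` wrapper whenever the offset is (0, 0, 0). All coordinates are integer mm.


translate([461, 456, 0]) cube([1685, 193, 192]);


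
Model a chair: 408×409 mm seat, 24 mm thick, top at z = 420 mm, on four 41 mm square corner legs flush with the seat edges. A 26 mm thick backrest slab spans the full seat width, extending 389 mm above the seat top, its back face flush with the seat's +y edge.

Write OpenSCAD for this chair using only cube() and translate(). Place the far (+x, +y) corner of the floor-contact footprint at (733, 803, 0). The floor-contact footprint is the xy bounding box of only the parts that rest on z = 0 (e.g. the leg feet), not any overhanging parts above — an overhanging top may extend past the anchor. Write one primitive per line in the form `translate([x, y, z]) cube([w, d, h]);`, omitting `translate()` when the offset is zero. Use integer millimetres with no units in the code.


translate([325, 394, 396]) cube([408, 409, 24]);
translate([325, 394, 0]) cube([41, 41, 396]);
translate([692, 394, 0]) cube([41, 41, 396]);
translate([325, 762, 0]) cube([41, 41, 396]);
translate([692, 762, 0]) cube([41, 41, 396]);
translate([325, 777, 420]) cube([408, 26, 389]);


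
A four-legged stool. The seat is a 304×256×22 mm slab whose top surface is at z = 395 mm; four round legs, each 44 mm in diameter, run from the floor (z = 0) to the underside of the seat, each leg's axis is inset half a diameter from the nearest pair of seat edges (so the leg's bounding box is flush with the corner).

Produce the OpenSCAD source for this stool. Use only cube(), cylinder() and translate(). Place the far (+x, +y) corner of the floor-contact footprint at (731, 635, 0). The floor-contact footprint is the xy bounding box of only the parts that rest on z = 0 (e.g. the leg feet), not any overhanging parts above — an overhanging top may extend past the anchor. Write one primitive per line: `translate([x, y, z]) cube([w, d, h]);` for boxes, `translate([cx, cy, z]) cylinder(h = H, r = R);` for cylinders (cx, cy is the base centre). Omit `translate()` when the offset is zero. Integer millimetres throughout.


translate([427, 379, 373]) cube([304, 256, 22]);
translate([449, 401, 0]) cylinder(h = 373, r = 22);
translate([709, 401, 0]) cylinder(h = 373, r = 22);
translate([449, 613, 0]) cylinder(h = 373, r = 22);
translate([709, 613, 0]) cylinder(h = 373, r = 22);


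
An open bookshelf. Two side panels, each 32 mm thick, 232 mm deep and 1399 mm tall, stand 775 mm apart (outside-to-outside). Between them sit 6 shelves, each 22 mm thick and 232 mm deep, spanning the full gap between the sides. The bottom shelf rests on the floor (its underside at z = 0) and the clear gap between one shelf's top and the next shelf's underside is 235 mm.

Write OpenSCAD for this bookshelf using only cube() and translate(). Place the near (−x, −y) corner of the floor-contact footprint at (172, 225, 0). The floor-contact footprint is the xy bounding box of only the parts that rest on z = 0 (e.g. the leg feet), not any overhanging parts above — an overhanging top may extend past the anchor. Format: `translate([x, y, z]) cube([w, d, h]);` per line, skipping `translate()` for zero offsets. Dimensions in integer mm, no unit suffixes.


translate([172, 225, 0]) cube([32, 232, 1399]);
translate([915, 225, 0]) cube([32, 232, 1399]);
translate([204, 225, 0]) cube([711, 232, 22]);
translate([204, 225, 257]) cube([711, 232, 22]);
translate([204, 225, 514]) cube([711, 232, 22]);
translate([204, 225, 771]) cube([711, 232, 22]);
translate([204, 225, 1028]) cube([711, 232, 22]);
translate([204, 225, 1285]) cube([711, 232, 22]);


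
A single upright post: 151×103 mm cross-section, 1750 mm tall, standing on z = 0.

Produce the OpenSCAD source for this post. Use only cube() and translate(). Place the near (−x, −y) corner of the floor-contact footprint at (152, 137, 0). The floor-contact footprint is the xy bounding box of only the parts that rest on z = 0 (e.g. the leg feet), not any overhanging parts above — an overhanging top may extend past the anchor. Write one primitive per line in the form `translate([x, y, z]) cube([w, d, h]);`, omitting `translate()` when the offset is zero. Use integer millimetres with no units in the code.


translate([152, 137, 0]) cube([151, 103, 1750]);


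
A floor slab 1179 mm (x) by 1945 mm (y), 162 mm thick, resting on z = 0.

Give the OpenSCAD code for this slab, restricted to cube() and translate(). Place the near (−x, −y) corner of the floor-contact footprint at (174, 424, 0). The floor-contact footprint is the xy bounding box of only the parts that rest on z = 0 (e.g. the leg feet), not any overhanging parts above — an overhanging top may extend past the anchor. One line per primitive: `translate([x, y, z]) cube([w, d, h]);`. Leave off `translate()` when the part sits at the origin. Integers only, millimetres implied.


translate([174, 424, 0]) cube([1179, 1945, 162]);


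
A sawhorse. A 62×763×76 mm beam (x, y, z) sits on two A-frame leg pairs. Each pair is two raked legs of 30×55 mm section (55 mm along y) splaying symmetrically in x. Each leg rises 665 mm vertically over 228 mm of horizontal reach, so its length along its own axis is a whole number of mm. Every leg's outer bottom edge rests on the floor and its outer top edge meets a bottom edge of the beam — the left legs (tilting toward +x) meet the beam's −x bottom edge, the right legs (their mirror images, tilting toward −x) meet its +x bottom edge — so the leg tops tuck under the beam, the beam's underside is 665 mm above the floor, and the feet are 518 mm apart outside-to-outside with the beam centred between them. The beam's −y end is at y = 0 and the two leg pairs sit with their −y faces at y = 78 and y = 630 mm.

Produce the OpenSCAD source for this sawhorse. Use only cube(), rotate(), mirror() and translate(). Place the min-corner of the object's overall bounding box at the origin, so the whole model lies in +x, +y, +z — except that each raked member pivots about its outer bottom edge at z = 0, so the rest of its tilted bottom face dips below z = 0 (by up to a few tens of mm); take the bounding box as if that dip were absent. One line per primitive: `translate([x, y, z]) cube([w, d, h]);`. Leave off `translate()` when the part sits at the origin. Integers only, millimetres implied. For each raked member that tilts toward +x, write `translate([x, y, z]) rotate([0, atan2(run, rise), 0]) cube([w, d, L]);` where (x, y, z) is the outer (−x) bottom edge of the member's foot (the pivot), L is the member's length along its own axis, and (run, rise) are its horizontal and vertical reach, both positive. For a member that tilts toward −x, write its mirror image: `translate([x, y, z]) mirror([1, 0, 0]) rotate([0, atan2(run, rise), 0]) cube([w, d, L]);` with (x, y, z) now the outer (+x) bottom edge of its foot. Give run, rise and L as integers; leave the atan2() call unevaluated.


translate([228, 0, 665]) cube([62, 763, 76]);
translate([0, 78, 0]) rotate([0, atan2(228, 665), 0]) cube([30, 55, 703]);
translate([518, 78, 0]) mirror([1, 0, 0]) rotate([0, atan2(228, 665), 0]) cube([30, 55, 703]);
translate([0, 630, 0]) rotate([0, atan2(228, 665), 0]) cube([30, 55, 703]);
translate([518, 630, 0]) mirror([1, 0, 0]) rotate([0, atan2(228, 665), 0]) cube([30, 55, 703]);


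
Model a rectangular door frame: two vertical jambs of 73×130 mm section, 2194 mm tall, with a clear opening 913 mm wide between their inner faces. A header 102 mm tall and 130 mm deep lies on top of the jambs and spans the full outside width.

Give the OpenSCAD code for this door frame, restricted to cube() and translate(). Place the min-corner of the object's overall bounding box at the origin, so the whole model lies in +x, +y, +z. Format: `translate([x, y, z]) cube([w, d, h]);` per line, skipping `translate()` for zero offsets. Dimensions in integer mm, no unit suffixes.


cube([73, 130, 2194]);
translate([986, 0, 0]) cube([73, 130, 2194]);
translate([0, 0, 2194]) cube([1059, 130, 102]);


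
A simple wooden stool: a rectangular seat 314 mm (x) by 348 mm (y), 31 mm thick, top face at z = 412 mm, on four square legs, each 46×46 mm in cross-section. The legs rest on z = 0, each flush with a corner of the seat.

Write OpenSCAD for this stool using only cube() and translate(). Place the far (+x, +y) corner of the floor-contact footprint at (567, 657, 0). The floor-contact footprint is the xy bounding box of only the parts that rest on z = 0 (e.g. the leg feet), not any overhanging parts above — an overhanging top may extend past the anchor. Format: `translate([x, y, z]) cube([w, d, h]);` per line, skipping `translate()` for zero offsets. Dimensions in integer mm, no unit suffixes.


translate([253, 309, 381]) cube([314, 348, 31]);
translate([253, 309, 0]) cube([46, 46, 381]);
translate([521, 309, 0]) cube([46, 46, 381]);
translate([253, 611, 0]) cube([46, 46, 381]);
translate([521, 611, 0]) cube([46, 46, 381]);


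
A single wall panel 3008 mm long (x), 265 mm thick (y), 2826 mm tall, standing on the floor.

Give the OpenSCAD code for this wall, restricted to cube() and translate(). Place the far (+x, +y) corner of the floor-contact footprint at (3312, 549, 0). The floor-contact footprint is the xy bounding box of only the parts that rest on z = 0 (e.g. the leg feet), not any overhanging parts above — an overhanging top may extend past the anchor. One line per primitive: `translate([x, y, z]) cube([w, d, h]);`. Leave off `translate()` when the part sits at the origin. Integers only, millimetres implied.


translate([304, 284, 0]) cube([3008, 265, 2826]);


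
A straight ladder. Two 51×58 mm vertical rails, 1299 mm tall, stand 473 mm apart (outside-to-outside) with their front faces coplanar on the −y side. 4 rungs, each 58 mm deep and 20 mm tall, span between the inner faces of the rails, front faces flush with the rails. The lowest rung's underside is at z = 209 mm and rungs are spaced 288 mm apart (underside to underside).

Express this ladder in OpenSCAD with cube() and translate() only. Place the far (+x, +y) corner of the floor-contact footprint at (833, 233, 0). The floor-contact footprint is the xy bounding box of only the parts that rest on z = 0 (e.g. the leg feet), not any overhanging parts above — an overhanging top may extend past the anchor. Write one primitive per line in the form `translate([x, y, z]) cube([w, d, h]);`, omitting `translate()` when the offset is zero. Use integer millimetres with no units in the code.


translate([360, 175, 0]) cube([51, 58, 1299]);
translate([782, 175, 0]) cube([51, 58, 1299]);
translate([411, 175, 209]) cube([371, 58, 20]);
translate([411, 175, 497]) cube([371, 58, 20]);
translate([411, 175, 785]) cube([371, 58, 20]);
translate([411, 175, 1073]) cube([371, 58, 20]);


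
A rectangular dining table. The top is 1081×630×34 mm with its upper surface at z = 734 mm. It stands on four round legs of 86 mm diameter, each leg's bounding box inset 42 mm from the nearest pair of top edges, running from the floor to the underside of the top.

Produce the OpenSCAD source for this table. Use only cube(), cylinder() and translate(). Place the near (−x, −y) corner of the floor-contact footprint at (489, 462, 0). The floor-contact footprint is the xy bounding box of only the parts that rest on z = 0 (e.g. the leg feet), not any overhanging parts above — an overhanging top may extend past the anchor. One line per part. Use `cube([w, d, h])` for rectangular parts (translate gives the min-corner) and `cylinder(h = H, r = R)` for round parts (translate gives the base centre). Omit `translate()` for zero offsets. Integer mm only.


translate([447, 420, 700]) cube([1081, 630, 34]);
translate([532, 505, 0]) cylinder(h = 700, r = 43);
translate([1443, 505, 0]) cylinder(h = 700, r = 43);
translate([532, 965, 0]) cylinder(h = 700, r = 43);
translate([1443, 965, 0]) cylinder(h = 700, r = 43);


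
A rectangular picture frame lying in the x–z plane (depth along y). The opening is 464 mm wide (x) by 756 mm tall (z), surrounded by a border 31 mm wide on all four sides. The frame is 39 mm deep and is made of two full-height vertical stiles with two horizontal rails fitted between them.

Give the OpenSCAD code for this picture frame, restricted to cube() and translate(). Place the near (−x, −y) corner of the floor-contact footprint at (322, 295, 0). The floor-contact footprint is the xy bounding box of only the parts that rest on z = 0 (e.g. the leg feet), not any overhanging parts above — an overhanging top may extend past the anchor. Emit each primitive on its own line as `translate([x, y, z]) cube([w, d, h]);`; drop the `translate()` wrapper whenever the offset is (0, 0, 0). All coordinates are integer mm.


translate([322, 295, 0]) cube([31, 39, 818]);
translate([817, 295, 0]) cube([31, 39, 818]);
translate([353, 295, 0]) cube([464, 39, 31]);
translate([353, 295, 787]) cube([464, 39, 31]);


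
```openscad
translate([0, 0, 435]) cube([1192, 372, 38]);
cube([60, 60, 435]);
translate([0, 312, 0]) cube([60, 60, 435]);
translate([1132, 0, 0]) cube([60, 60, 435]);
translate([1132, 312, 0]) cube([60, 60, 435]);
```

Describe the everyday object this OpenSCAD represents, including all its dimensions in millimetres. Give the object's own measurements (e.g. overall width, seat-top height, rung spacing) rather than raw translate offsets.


A long wooden bench with a 1192 mm (x) × 372 mm (y) seat, 38 mm thick, its top surface 473 mm above the floor. Four 60 mm square legs at the seat corners, flush with the edges, run from z = 0 to the seat underside.


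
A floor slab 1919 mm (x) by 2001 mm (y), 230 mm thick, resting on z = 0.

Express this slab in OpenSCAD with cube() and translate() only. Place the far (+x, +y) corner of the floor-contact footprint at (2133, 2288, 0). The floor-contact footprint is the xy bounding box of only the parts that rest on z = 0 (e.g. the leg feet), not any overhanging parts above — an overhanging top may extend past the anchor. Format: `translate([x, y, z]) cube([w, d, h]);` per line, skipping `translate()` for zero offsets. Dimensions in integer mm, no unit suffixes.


translate([214, 287, 0]) cube([1919, 2001, 230]);


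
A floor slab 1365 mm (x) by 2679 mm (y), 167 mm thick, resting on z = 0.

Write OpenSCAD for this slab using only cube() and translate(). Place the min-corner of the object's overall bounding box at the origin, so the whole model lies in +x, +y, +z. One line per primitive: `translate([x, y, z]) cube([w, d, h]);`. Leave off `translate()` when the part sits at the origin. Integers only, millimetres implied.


cube([1365, 2679, 167]);


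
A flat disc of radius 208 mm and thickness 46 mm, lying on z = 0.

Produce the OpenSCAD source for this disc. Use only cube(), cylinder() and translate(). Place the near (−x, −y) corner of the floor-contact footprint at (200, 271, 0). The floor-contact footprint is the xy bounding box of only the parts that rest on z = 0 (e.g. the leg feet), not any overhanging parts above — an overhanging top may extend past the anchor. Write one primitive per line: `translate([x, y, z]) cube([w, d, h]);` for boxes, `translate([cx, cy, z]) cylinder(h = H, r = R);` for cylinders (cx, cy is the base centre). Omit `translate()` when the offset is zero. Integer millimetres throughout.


translate([408, 479, 0]) cylinder(h = 46, r = 208);


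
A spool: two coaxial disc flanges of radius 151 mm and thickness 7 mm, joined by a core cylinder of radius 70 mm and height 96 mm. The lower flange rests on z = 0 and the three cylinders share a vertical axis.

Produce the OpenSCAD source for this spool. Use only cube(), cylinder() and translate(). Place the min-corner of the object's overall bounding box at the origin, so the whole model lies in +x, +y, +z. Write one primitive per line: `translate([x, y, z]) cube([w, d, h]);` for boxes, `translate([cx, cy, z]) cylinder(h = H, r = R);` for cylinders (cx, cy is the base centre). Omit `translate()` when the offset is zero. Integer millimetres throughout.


translate([151, 151, 0]) cylinder(h = 7, r = 151);
translate([151, 151, 7]) cylinder(h = 96, r = 70);
translate([151, 151, 103]) cylinder(h = 7, r = 151);


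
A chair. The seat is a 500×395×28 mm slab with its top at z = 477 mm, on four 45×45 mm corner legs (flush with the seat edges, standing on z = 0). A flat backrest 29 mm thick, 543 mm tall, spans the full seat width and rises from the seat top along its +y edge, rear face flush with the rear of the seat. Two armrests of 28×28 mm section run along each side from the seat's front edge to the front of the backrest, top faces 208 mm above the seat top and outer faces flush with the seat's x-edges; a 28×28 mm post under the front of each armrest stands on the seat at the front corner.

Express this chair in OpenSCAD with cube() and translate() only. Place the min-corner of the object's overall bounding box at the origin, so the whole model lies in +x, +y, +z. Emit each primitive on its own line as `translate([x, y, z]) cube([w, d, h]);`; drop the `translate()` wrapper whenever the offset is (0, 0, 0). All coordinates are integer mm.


translate([0, 0, 449]) cube([500, 395, 28]);
cube([45, 45, 449]);
translate([455, 0, 0]) cube([45, 45, 449]);
translate([0, 350, 0]) cube([45, 45, 449]);
translate([455, 350, 0]) cube([45, 45, 449]);
translate([0, 366, 477]) cube([500, 29, 543]);
translate([0, 0, 657]) cube([28, 366, 28]);
translate([472, 0, 657]) cube([28, 366, 28]);
translate([0, 0, 477]) cube([28, 28, 180]);
translate([472, 0, 477]) cube([28, 28, 180]);


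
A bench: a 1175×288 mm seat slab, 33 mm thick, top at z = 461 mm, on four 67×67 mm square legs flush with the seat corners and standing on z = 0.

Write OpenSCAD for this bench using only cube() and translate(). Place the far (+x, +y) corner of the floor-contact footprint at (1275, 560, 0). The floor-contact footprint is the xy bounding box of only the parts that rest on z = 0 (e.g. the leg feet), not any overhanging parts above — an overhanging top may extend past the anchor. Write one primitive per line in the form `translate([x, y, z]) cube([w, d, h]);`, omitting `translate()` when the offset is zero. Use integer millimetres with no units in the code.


// leg_h = 461 − 33 = 428
translate([100, 272, 428]) cube([1175, 288, 33]);
translate([100, 272, 0]) cube([67, 67, 428]);
translate([100, 493, 0]) cube([67, 67, 428]);
translate([1208, 272, 0]) cube([67, 67, 428]);
translate([1208, 493, 0]) cube([67, 67, 428]);


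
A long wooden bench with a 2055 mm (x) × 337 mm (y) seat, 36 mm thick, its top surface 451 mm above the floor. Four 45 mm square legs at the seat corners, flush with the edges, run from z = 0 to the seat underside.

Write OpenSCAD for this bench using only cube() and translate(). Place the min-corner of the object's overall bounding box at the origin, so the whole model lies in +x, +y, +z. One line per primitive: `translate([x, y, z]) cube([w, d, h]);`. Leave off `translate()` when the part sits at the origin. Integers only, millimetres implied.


translate([0, 0, 415]) cube([2055, 337, 36]);
cube([45, 45, 415]);
translate([0, 292, 0]) cube([45, 45, 415]);
translate([2010, 0, 0]) cube([45, 45, 415]);
translate([2010, 292, 0]) cube([45, 45, 415]);


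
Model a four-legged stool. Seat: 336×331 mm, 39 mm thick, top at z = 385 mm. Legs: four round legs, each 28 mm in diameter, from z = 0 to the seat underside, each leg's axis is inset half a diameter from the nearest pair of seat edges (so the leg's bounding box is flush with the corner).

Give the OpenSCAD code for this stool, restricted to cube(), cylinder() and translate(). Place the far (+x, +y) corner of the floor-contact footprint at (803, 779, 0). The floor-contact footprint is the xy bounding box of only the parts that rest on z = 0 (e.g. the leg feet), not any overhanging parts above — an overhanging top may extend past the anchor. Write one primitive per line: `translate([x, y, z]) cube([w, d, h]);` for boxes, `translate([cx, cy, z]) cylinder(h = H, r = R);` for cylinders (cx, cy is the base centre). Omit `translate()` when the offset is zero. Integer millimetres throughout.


translate([467, 448, 346]) cube([336, 331, 39]);
translate([481, 462, 0]) cylinder(h = 346, r = 14);
translate([789, 462, 0]) cylinder(h = 346, r = 14);
translate([481, 765, 0]) cylinder(h = 346, r = 14);
translate([789, 765, 0]) cylinder(h = 346, r = 14);


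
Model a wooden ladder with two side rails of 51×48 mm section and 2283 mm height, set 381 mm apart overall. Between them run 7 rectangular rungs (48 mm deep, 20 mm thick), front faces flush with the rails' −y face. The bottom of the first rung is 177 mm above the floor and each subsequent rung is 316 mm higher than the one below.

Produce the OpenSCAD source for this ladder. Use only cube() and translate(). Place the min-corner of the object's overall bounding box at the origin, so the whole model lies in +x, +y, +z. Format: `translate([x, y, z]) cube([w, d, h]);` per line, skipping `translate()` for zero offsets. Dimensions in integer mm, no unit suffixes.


// rung span = 381 - 2*51 = 279
// rung[k] z = 177 + k*316
cube([51, 48, 2283]);
translate([330, 0, 0]) cube([51, 48, 2283]);
translate([51, 0, 177]) cube([279, 48, 20]);
translate([51, 0, 493]) cube([279, 48, 20]);
translate([51, 0, 809]) cube([279, 48, 20]);
translate([51, 0, 1125]) cube([279, 48, 20]);
translate([51, 0, 1441]) cube([279, 48, 20]);
translate([51, 0, 1757]) cube([279, 48, 20]);
translate([51, 0, 2073]) cube([279, 48, 20]);


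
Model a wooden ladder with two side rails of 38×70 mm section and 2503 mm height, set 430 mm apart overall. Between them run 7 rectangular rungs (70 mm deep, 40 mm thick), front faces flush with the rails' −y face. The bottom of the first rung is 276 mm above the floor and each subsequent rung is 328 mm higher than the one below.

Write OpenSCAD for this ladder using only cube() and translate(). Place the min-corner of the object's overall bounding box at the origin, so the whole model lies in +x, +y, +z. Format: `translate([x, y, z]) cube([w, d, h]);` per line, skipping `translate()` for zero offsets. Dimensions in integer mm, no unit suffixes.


// rung span = 430 - 2*38 = 354
// rung[k] z = 276 + k*328
cube([38, 70, 2503]);
translate([392, 0, 0]) cube([38, 70, 2503]);
translate([38, 0, 276]) cube([354, 70, 40]);
translate([38, 0, 604]) cube([354, 70, 40]);
translate([38, 0, 932]) cube([354, 70, 40]);
translate([38, 0, 1260]) cube([354, 70, 40]);
translate([38, 0, 1588]) cube([354, 70, 40]);
translate([38, 0, 1916]) cube([354, 70, 40]);
translate([38, 0, 2244]) cube([354, 70, 40]);


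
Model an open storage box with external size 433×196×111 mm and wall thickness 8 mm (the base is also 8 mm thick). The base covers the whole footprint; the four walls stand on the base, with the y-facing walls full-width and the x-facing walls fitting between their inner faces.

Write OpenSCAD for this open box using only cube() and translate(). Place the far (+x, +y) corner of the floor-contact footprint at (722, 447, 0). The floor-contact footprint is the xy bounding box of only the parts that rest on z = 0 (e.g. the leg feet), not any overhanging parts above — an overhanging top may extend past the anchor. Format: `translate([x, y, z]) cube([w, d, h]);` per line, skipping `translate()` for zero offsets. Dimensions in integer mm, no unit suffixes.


translate([289, 251, 0]) cube([433, 196, 8]);
translate([289, 251, 8]) cube([433, 8, 103]);
translate([289, 439, 8]) cube([433, 8, 103]);
translate([289, 259, 8]) cube([8, 180, 103]);
translate([714, 259, 8]) cube([8, 180, 103]);


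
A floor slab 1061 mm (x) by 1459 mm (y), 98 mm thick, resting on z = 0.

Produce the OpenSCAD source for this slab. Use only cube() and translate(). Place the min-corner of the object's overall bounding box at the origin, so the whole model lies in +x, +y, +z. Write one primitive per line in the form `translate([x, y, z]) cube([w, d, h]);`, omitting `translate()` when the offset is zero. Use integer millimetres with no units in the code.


cube([1061, 1459, 98]);


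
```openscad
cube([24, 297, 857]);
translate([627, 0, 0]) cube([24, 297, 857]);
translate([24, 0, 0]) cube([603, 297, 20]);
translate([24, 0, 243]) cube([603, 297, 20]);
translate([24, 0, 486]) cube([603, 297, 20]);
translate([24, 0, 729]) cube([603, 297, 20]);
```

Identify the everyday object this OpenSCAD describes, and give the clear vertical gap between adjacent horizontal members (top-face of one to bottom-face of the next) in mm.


A bookshelf. The clear shelf gap is 223 mm.

Two tall side panels with 4 horizontal boards between them — a bookshelf. The first two shelf undersides are at z = 0 and z = 243; with shelf thickness 20, the clear gap is 243 − 0 − 20 = 223 mm.


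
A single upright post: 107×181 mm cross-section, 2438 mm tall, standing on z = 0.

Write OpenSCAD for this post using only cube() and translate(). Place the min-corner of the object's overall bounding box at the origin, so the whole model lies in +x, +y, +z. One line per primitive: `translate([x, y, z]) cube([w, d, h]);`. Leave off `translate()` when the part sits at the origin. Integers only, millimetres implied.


cube([107, 181, 2438]);


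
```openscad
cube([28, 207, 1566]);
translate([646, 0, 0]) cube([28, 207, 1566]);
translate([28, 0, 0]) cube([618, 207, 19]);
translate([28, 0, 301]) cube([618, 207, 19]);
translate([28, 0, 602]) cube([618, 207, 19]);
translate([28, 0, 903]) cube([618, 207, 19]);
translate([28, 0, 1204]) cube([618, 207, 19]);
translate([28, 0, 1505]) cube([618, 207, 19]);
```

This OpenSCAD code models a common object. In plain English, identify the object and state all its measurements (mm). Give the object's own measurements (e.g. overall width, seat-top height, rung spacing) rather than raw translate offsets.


An open bookshelf. Two side panels, each 28 mm thick, 207 mm deep and 1566 mm tall, stand 674 mm apart (outside-to-outside). Between them sit 6 shelves, each 19 mm thick and 207 mm deep, spanning the full gap between the sides. The bottom shelf rests on the floor (its underside at z = 0) and the clear gap between one shelf's top and the next shelf's underside is 282 mm.


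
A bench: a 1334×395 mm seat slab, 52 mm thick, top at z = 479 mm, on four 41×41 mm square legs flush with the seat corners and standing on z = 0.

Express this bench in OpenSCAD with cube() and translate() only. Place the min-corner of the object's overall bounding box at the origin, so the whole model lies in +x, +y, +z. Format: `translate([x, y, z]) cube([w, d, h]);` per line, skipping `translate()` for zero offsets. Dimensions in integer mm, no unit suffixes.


translate([0, 0, 427]) cube([1334, 395, 52]);
cube([41, 41, 427]);
translate([0, 354, 0]) cube([41, 41, 427]);
translate([1293, 0, 0]) cube([41, 41, 427]);
translate([1293, 354, 0]) cube([41, 41, 427]);


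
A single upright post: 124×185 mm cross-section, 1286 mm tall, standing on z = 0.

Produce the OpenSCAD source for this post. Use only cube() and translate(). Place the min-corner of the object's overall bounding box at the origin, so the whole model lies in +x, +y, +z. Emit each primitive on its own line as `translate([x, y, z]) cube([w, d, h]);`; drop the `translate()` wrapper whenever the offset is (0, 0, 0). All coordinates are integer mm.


cube([124, 185, 1286]);


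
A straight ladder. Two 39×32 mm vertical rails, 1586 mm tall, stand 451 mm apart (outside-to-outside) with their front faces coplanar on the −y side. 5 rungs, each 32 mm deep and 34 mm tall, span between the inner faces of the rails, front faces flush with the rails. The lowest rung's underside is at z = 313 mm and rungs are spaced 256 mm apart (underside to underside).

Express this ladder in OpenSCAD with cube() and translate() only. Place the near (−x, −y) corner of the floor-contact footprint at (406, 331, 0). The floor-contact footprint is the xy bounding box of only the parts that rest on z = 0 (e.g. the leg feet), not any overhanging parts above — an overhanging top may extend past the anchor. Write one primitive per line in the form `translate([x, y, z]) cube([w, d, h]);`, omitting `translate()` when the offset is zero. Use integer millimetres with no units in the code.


translate([406, 331, 0]) cube([39, 32, 1586]);
translate([818, 331, 0]) cube([39, 32, 1586]);
translate([445, 331, 313]) cube([373, 32, 34]);
translate([445, 331, 569]) cube([373, 32, 34]);
translate([445, 331, 825]) cube([373, 32, 34]);
translate([445, 331, 1081]) cube([373, 32, 34]);
translate([445, 331, 1337]) cube([373, 32, 34]);


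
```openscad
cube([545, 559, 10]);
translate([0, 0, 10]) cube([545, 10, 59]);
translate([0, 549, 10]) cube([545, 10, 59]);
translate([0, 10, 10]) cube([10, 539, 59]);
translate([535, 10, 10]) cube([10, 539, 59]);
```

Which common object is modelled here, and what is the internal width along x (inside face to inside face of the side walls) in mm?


An open box. The internal width is 525 mm.

A 545×559 base slab with four walls standing on it — an open box. The base is 545 mm wide and the walls are 10 mm thick, so the internal width is 545 − 2 × 10 = 525 mm.
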